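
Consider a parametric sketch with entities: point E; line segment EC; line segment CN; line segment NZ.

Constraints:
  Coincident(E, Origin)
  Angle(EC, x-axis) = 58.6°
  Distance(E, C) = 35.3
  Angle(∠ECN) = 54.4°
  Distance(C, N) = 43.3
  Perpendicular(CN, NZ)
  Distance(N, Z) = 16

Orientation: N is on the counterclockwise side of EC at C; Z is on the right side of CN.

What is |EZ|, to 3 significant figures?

50.2

∠ECN = 54.4°, so CN runs at 58.6° + (180° − 54.4°) = 184° from the x-axis; with |CN| = 43.3, N = C + 43.3·(cos 184°, sin 184°) = (-24.8, 27.0). CN ⟂ NZ; with |NZ| = 16.0 on the right of CN, Z = N + 16.0·(-0.0732, 0.997) = (-26.0, 42.9). Then |EZ| = |Z − E| = 50.2.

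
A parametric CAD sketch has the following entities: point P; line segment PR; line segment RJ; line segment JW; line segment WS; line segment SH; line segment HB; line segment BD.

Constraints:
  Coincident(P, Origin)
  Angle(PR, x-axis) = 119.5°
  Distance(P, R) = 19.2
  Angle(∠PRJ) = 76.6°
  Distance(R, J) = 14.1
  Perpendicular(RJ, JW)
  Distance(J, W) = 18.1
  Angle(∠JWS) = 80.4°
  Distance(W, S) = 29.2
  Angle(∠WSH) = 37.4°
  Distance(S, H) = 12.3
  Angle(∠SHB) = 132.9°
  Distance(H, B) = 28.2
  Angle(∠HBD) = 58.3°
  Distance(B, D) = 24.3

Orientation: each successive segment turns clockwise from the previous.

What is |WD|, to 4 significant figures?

17.32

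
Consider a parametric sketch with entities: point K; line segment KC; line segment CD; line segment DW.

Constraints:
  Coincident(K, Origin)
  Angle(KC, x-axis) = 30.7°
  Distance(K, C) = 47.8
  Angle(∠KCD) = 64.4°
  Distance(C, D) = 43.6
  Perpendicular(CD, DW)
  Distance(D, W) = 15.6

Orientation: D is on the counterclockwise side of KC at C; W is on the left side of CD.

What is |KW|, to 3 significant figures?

35.8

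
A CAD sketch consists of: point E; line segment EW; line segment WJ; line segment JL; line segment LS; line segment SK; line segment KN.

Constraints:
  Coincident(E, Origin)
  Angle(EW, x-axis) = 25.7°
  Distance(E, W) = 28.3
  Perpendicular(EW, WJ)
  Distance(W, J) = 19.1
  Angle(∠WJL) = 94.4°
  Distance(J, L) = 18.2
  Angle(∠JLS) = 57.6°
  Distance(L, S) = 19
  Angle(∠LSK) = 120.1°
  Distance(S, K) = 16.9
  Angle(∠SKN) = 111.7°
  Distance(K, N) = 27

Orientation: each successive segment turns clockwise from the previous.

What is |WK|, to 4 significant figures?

8.266

E is at the origin; EW runs at 25.7° with length 28.3, so W = (25.50, 12.27). The perpendicularity gives WJ at right angles to EW, so WJ runs at -64.30°; with |WJ| = 19.1, J = (33.78, -4.938). ∠WJL = 94.4° gives JL at -149.9° from the x-axis; with |JL| = 18.2, L = (18.04, -14.07). ∠JLS = 57.6° gives LS at 87.70° from the x-axis; with |LS| = 19.0, S = (18.80, 4.919). ∠LSK = 120.1° gives SK at 27.80° from the x-axis; with |SK| = 16.9, K = (33.75, 12.80). Then |WK| = |K − W| = 8.266.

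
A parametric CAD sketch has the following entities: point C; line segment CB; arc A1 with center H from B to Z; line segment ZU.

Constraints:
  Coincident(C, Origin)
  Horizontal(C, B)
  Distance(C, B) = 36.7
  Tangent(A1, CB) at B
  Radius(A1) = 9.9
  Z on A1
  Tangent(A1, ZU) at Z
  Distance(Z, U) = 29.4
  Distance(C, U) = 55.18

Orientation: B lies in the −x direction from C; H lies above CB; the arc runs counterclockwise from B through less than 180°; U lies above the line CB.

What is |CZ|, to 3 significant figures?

30.3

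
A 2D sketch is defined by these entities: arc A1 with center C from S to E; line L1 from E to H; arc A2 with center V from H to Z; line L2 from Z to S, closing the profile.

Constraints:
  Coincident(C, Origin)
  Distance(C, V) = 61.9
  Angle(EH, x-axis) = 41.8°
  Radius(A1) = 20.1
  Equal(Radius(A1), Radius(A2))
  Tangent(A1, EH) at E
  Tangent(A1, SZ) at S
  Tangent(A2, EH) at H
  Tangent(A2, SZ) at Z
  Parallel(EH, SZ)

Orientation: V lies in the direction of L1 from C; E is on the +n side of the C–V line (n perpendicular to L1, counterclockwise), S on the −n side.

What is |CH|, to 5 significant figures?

65.082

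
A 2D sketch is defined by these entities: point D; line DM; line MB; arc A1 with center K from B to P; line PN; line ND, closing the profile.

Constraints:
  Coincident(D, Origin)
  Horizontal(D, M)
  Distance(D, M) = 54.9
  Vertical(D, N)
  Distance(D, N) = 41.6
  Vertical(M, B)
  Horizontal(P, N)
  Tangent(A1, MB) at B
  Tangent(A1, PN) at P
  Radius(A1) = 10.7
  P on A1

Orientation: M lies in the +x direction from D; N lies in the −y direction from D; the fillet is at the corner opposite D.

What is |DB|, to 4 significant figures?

63.00

D is at the origin; DM is horizontal with |DM| = 54.9 and M on the +x side, so M = (54.90, 0.000). DN is vertical with |DN| = 41.6 and N on the −y side, so N = (0.000, -41.60). The virtual corner opposite D is at (54.90, -41.60). Since A1 is tangent to MB there, KB ⟂ MB and the tangent condition forces KP to be normal to PN, with radius 10.7, so the center K sits 10.7 in from both sides at K = (44.20, -30.90). That places the tangent points at B = (54.90, -30.90) on MB and P = (44.20, -41.60) on PN. Then |DB| = |B − D| = 63.00.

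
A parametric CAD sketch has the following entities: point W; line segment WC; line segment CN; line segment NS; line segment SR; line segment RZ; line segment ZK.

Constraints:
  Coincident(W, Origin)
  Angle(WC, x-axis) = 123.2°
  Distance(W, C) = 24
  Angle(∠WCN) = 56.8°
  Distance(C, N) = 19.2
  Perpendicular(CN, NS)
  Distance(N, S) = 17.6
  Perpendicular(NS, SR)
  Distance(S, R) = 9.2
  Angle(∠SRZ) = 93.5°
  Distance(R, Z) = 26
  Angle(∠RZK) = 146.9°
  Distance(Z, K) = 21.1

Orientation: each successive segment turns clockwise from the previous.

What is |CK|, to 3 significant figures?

32.7

W is at the origin; WC runs at 123.2° with length 24.0, so C = (-13.1, 20.1). ∠WCN = 56.8° gives CN at 0.00° from the x-axis; with |CN| = 19.2, N = (6.06, 20.1). CN ⟂ NS, so NS runs at -90.0°; with |NS| = 17.6, S = (6.06, 2.48). NS ⟂ SR, so SR runs at -180°; with |SR| = 9.2, R = (-3.14, 2.48). ∠SRZ = 93.5° gives RZ at 93.5° from the x-axis; with |RZ| = 26.0, Z = (-4.73, 28.4). ∠RZK = 146.9° gives ZK at 60.4° from the x-axis; with |ZK| = 21.1, K = (5.69, 46.8). Then |CK| = |K − C| = 32.7.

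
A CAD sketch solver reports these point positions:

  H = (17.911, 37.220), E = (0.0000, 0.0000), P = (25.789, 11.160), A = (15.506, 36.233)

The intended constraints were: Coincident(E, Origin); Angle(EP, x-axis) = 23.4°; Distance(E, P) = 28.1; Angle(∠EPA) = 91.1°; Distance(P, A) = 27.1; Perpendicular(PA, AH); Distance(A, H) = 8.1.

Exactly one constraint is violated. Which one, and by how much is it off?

Distance(A, H) = 8.1 — off by 5.50.

E = (0.00, 0.00) ✓; EP at 23.40° ✓; |EP| = 28.10 ✓; ∠EPA = 91.10° ✓; |PA| = 27.10 ✓; ∠(PA, AH) = 89.99° ✓; |AH| = 2.600 ✗.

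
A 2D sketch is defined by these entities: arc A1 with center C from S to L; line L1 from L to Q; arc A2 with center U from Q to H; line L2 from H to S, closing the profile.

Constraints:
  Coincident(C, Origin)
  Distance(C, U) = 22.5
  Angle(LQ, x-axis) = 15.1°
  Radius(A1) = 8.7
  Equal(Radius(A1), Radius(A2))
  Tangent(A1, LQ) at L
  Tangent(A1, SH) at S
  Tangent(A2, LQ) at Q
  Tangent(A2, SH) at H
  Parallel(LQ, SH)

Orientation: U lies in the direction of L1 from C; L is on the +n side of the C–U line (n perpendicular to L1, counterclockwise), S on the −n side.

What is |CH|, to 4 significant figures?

24.12

The slot axis is L1's direction at 15.1°, so u = (cos 15.1°, sin 15.1°) = (0.9655, 0.2605) and n = (−sin 15.1°, cos 15.1°) = (-0.2605, 0.9655). C is at the origin and U lies 22.5 along u from C, so U = 22.5·u = (21.72, 5.861). Tangency of A1 to both parallel lines with radius 8.7 puts L and S at C ± 8.7·n: L = (-2.266, 8.400), S = (2.266, -8.400). Equal radii place Q and H the same way about U: Q = U + 8.7·n = (19.46, 14.26), H = U − 8.7·n = (23.99, -2.538). Then |CH| = |H − C| = 24.12.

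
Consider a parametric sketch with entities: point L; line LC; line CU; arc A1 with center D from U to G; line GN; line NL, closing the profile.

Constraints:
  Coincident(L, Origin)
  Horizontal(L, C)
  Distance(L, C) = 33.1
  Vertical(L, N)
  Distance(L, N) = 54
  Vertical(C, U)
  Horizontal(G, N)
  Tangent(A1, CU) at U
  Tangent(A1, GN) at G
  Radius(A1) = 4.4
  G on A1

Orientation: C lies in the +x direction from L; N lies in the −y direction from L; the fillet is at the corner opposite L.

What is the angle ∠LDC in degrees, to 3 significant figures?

35.1°

L and N share the same x with |LN| = 54.0 and N on the −y side, so N = (0.00, -54.0). The virtual corner opposite L is at (33.1, -54.0). A1 meets CU tangentially, so DU is at right angles to CU and A1 meets GN tangentially, so DG is at right angles to GN, with radius 4.4, so the center D sits 4.4 in from both sides at D = (28.7, -49.6). Then cos ∠LDC = DL·DC / (|DL||DC|), giving 35.1°.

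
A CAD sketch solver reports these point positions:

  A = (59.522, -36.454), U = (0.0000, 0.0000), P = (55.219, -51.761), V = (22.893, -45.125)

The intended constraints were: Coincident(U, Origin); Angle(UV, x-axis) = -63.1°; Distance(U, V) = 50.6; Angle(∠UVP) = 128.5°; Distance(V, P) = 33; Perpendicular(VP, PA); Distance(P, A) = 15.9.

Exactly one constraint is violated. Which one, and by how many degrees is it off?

Perpendicular(VP, PA) — off by 4.10°.

U = (0.00, 0.00) ✓; UV at -63.10° ✓; |UV| = 50.60 ✓; ∠UVP = 128.5° ✓; |VP| = 33.00 ✓; ∠(VP, PA) = 85.90° ✗; |PA| = 15.90 ✓.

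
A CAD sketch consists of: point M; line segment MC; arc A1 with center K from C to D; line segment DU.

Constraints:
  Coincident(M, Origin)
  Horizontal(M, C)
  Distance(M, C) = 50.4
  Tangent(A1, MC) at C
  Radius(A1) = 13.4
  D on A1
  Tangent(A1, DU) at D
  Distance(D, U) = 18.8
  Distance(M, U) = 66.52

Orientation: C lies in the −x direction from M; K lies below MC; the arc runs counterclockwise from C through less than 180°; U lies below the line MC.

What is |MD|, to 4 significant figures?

65.49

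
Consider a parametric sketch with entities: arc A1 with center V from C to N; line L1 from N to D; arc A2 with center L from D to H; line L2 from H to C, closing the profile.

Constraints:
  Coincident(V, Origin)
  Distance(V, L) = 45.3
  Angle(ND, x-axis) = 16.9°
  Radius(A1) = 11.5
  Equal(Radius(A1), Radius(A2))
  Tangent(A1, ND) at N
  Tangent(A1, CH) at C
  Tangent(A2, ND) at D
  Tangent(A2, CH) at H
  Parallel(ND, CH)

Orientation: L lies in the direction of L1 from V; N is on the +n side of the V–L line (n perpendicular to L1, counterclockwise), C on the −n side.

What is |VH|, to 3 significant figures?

46.7

The slot axis is L1's direction at 16.9°, so u = (cos 16.9°, sin 16.9°) = (0.957, 0.291) and n = (−sin 16.9°, cos 16.9°) = (-0.291, 0.957). V is at the origin and L lies 45.3 along u from V, so L = 45.3·u = (43.3, 13.2). Tangency of A1 to both parallel lines with radius 11.5 puts N and C at V ± 11.5·n: N = (-3.34, 11.0), C = (3.34, -11.0). Equal radii place D and H the same way about L: D = L + 11.5·n = (40.0, 24.2), H = L − 11.5·n = (46.7, 2.17). Then |VH| = |H − V| = 46.7.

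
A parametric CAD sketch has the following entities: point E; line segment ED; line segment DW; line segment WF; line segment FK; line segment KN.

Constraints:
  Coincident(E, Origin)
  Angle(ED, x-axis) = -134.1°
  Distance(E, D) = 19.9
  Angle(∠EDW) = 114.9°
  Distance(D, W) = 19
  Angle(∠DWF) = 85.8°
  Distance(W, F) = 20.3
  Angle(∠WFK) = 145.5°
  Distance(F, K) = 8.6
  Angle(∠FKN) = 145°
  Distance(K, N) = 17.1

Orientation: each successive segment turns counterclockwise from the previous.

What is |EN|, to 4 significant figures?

14.31

E is at the origin; ED runs at -134.1° with length 19.9, so D = (-13.85, -14.29). ∠EDW = 114.9° gives DW at -69.00° from the x-axis; with |DW| = 19.0, W = (-7.040, -32.03). ∠DWF = 85.8° gives WF at 25.20° from the x-axis; with |WF| = 20.3, F = (11.33, -23.39). ∠WFK = 145.5° gives FK at 59.70° from the x-axis; with |FK| = 8.6, K = (15.67, -15.96). ∠FKN = 145.0° gives KN at 94.70° from the x-axis; with |KN| = 17.1, N = (14.27, 1.082). Then |EN| = |N − E| = 14.31.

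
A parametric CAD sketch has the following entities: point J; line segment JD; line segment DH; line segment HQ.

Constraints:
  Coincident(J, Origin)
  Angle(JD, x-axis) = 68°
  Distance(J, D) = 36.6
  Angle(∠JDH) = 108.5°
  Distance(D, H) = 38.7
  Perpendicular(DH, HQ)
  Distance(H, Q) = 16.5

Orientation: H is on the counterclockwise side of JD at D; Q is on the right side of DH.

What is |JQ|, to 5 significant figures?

71.790

∠JDH = 108.5°, so DH runs at 68.0° + (180° − 108.5°) = 139.50° from the x-axis; with |DH| = 38.7, H = D + 38.7·(cos 139.50°, sin 139.50°) = (-15.717, 59.069). DH is perpendicular to HQ; with |HQ| = 16.5 on the right of DH, Q = H + 16.5·(0.64945, 0.76041) = (-5.0012, 71.615). Then |JQ| = |Q − J| = 71.790.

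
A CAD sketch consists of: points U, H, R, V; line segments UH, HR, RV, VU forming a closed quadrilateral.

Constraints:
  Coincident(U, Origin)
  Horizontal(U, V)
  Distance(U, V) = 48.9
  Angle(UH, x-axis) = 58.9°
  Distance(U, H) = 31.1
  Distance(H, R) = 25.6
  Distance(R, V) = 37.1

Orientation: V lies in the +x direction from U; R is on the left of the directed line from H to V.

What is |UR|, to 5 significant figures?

53.727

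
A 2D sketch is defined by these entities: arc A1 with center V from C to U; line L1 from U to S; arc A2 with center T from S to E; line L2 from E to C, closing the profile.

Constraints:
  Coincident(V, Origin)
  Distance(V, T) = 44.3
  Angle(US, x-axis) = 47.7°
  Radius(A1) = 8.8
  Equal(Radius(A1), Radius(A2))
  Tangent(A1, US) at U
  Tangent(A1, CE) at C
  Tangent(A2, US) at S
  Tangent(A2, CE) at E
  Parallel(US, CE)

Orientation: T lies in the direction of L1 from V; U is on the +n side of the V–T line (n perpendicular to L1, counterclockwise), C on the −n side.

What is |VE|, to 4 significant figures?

45.17

The slot axis is L1's direction at 47.7°, so u = (cos 47.7°, sin 47.7°) = (0.6730, 0.7396) and n = (−sin 47.7°, cos 47.7°) = (-0.7396, 0.6730). V is at the origin and T lies 44.3 along u from V, so T = 44.3·u = (29.81, 32.77). Tangency of A1 to both parallel lines with radius 8.8 puts U and C at V ± 8.8·n: U = (-6.509, 5.923), C = (6.509, -5.923). Equal radii place S and E the same way about T: S = T + 8.8·n = (23.31, 38.69), E = T − 8.8·n = (36.32, 26.84). Then |VE| = |E − V| = 45.17.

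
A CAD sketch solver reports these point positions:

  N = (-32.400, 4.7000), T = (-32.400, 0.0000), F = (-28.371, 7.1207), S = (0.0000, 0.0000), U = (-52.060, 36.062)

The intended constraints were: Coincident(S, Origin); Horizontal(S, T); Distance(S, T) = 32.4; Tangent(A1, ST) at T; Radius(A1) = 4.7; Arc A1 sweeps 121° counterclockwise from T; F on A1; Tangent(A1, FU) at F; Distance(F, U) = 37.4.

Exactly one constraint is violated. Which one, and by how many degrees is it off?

Tangent(A1, FU) at F — off by 8.30°.

S = (0.00, 0.00) ✓; S.y = 0.00, T.y = 0.00 ✓; |ST| = 32.40 ✓; ∠(NT, TS) = 90.00° ✓; |NT| = 4.700 ✓; bearing(N→F) − bearing(N→T) = 121.0° ✓; |NF| = 4.700 ✓; ∠(NF, FU) = 81.70° ✗; |FU| = 37.40 ✓.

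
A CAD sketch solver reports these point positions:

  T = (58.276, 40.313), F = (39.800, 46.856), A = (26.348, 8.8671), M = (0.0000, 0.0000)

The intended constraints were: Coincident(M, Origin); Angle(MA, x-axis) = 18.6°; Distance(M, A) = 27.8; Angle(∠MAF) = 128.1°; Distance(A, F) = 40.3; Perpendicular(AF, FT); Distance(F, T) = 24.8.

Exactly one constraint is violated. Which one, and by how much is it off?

Distance(F, T) = 24.8 — off by 5.20.

M = (0.00, 0.00) ✓; MA at 18.60° ✓; |MA| = 27.80 ✓; ∠MAF = 128.1° ✓; |AF| = 40.30 ✓; ∠(AF, FT) = 90.00° ✓; |FT| = 19.60 ✗.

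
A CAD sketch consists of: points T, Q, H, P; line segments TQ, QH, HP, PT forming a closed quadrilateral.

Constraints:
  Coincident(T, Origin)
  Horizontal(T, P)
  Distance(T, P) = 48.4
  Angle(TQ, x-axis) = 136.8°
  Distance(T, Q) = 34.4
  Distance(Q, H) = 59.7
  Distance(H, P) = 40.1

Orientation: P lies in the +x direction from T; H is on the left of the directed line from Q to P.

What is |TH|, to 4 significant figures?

49.67

Checks: T.y = 0.00, P.y = 0.00 ✓; |QH| = 59.70 ✓; |HP| = 40.10 ✓.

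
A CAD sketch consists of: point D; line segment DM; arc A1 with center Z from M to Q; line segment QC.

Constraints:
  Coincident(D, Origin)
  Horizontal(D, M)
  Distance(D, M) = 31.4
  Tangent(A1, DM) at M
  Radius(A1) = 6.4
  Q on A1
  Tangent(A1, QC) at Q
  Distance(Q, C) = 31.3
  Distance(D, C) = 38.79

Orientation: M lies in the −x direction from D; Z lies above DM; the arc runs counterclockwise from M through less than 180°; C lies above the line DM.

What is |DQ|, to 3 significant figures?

25.7

Checks: D = (0.00, 0.00) ✓; |ZQ| = 6.400 ✓; ∠(ZQ, QC) = 90.00° ✓; |QC| = 31.30 ✓; |DC| = 38.79 ✓.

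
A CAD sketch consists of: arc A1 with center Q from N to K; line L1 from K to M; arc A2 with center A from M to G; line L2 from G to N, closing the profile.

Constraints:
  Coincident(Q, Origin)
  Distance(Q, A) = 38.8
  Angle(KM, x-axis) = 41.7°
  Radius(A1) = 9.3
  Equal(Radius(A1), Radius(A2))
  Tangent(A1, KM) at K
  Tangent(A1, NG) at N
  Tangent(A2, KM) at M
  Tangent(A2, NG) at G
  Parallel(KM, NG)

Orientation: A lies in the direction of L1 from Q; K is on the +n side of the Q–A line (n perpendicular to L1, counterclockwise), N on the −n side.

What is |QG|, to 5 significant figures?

39.899

The slot axis is L1's direction at 41.7°, so u = (cos 41.7°, sin 41.7°) = (0.74664, 0.66523) and n = (−sin 41.7°, cos 41.7°) = (-0.66523, 0.74664). Q is at the origin and A lies 38.8 along u from Q, so A = 38.8·u = (28.970, 25.811). Tangency of A1 to both parallel lines with radius 9.3 puts K and N at Q ± 9.3·n: K = (-6.1866, 6.9437), N = (6.1866, -6.9437). Equal radii place M and G the same way about A: M = A + 9.3·n = (22.783, 32.755), G = A − 9.3·n = (35.156, 18.867). Then |QG| = |G − Q| = 39.899.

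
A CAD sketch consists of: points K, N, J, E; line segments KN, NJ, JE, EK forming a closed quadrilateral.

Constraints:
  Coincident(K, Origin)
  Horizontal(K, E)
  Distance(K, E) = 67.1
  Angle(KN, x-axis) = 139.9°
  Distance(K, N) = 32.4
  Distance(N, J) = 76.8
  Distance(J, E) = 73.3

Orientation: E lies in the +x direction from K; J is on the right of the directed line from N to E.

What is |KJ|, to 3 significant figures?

48.4

Checks: |NJ| = 76.80 ✓; |JE| = 73.30 ✓.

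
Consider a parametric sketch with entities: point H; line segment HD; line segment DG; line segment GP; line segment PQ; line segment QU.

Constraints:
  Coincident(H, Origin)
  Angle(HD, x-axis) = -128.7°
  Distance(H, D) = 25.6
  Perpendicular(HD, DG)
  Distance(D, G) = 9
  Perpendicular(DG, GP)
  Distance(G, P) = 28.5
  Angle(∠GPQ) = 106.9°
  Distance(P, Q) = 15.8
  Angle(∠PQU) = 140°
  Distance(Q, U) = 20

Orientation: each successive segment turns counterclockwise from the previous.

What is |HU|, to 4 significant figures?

24.52

∠GPQ = 106.9° gives PQ at 124.4° from the x-axis; with |PQ| = 15.8, Q = (-0.08940, 9.673). ∠PQU = 140.0° gives QU at 164.4° from the x-axis; with |QU| = 20.0, U = (-19.35, 15.05). Then |HU| = |U − H| = 24.52.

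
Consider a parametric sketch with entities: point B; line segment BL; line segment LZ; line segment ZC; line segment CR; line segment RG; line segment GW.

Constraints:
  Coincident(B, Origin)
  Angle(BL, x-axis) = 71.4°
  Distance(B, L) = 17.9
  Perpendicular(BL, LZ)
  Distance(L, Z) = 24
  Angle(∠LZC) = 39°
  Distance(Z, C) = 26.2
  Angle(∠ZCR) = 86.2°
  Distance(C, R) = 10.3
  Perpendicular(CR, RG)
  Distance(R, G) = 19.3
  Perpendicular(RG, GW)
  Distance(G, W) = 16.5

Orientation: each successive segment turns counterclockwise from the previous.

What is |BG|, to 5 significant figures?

24.911

B is at the origin; BL runs at 71.4° with length 17.9, so L = (5.7094, 16.965). BL is perpendicular to LZ, so LZ runs at 161.40°; with |LZ| = 24.0, Z = (-17.037, 24.620). ∠LZC = 39.0° gives ZC at -57.600° from the x-axis; with |ZC| = 26.2, C = (-2.9984, 2.4987). ∠ZCR = 86.2° gives CR at 36.200° from the x-axis; with |CR| = 10.3, R = (5.3133, 8.5819). CR is perpendicular to RG, so RG runs at 126.20°; with |RG| = 19.3, G = (-6.0854, 24.156). Then |BG| = |G − B| = 24.911.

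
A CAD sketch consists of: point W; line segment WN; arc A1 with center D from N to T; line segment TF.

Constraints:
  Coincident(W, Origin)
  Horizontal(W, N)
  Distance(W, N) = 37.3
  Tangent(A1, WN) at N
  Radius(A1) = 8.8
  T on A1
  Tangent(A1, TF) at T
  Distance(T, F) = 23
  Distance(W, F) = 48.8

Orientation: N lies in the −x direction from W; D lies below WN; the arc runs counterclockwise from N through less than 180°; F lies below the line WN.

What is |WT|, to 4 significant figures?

46.98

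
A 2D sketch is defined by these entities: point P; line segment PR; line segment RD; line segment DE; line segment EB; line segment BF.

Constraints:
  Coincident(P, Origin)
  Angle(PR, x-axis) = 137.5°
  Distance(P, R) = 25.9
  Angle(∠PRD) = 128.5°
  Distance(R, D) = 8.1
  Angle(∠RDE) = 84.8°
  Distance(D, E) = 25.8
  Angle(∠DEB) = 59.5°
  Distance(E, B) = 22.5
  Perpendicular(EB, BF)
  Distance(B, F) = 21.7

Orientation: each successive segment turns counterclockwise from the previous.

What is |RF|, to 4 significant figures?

5.060

∠DEB = 59.5° gives EB at 44.70° from the x-axis; with |EB| = 22.5, B = (-4.774, 7.045). EB ⟂ BF, so BF runs at 134.7°; with |BF| = 21.7, F = (-20.04, 22.47). Then |RF| = |F − R| = 5.060.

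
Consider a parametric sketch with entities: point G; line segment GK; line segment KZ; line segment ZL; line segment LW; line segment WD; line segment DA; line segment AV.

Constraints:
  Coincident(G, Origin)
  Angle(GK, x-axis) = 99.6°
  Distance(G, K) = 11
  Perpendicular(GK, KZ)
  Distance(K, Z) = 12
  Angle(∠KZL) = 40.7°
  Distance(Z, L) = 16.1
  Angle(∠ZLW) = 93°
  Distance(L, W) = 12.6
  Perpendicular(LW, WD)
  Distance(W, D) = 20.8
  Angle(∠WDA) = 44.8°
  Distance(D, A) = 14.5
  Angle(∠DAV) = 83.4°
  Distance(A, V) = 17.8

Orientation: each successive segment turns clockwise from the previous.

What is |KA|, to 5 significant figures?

5.9432

G is at the origin; GK runs at 99.6° with length 11.0, so K = (-1.8345, 10.846). The perpendicularity gives KZ at right angles to GK, so KZ runs at 9.6000°; with |KZ| = 12.0, Z = (9.9975, 12.847). ∠KZL = 40.7° gives ZL at -129.70° from the x-axis; with |ZL| = 16.1, L = (-0.28667, 0.45985). ∠ZLW = 93.0° gives LW at 143.30° from the x-axis; with |LW| = 12.6, W = (-10.389, 7.9899). LW ⟂ WD, so WD runs at 53.300°; with |WD| = 20.8, D = (2.0416, 24.667). ∠WDA = 44.8° gives DA at -81.900° from the x-axis; with |DA| = 14.5, A = (4.0846, 10.312). Then |KA| = |A − K| = 5.9432.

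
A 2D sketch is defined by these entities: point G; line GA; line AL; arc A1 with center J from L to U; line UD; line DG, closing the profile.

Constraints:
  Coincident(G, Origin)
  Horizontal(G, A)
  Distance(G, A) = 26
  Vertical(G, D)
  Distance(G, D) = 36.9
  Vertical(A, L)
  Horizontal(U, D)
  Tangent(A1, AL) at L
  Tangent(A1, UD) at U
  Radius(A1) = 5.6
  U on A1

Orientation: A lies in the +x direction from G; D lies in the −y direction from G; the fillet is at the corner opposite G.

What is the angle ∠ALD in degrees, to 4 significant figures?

102.2°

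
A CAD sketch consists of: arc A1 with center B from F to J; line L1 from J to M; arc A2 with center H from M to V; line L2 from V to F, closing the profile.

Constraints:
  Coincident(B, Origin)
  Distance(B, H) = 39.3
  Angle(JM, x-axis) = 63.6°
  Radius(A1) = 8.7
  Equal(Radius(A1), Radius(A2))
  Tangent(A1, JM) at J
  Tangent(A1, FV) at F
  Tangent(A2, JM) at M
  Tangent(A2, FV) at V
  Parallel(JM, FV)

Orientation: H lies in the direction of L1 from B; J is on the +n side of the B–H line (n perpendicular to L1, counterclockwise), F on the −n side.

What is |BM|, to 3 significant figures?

40.3

The slot axis is L1's direction at 63.6°, so u = (cos 63.6°, sin 63.6°) = (0.445, 0.896) and n = (−sin 63.6°, cos 63.6°) = (-0.896, 0.445). B is at the origin and H lies 39.3 along u from B, so H = 39.3·u = (17.5, 35.2). Tangency of A1 to both parallel lines with radius 8.7 puts J and F at B ± 8.7·n: J = (-7.79, 3.87), F = (7.79, -3.87). Equal radii place M and V the same way about H: M = H + 8.7·n = (9.68, 39.1), V = H − 8.7·n = (25.3, 31.3). Then |BM| = |M − B| = 40.3.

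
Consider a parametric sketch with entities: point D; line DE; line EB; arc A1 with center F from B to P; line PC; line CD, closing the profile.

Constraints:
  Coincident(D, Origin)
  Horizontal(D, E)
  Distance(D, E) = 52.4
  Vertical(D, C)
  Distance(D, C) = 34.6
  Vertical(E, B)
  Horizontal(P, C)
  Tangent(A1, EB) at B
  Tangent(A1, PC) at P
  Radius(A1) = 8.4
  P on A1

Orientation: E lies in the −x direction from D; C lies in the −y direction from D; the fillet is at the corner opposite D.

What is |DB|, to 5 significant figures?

58.585

The virtual corner opposite D is at (-52.400, -34.600). Since A1 is tangent to EB there, FB ⟂ EB and tangency of A1 to PC means the radius FP is perpendicular to PC, with radius 8.4, so the center F sits 8.4 in from both sides at F = (-44.000, -26.200). That places the tangent points at B = (-52.400, -26.200) on EB and P = (-44.000, -34.600) on PC. Then |DB| = |B − D| = 58.585.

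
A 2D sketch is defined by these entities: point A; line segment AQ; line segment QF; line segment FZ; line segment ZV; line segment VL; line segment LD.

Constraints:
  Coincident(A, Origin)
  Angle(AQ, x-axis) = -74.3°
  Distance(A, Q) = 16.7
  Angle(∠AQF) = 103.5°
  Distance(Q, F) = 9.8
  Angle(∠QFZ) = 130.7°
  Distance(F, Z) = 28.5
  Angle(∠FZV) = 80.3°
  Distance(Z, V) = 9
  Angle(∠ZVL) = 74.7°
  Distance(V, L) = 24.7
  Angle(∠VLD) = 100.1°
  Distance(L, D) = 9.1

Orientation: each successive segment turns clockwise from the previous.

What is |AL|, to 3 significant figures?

22.6

A is at the origin; AQ runs at -74.3° with length 16.7, so Q = (4.52, -16.1). ∠AQF = 103.5° gives QF at -151° from the x-axis; with |QF| = 9.8, F = (-4.04, -20.9). ∠QFZ = 130.7° gives FZ at 160° from the x-axis; with |FZ| = 28.5, Z = (-30.8, -11.1). ∠FZV = 80.3° gives ZV at 60.2° from the x-axis; with |ZV| = 9.0, V = (-26.3, -3.25). ∠ZVL = 74.7° gives VL at -45.1° from the x-axis; with |VL| = 24.7, L = (-8.89, -20.7). Then |AL| = |L − A| = 22.6.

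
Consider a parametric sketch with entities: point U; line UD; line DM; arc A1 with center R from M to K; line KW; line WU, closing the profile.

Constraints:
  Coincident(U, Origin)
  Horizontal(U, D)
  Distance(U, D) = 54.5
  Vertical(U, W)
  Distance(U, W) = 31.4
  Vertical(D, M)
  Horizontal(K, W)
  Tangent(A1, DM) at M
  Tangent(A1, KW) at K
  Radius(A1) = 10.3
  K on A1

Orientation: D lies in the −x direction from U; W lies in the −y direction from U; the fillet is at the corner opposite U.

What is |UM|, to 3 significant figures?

58.4

U is at the origin; U and D share the same y with |UD| = 54.5 and D on the −x side, so D = (-54.5, 0.00). U and W share the same x with |UW| = 31.4 and W on the −y side, so W = (0.00, -31.4). The virtual corner opposite U is at (-54.5, -31.4). The tangent condition forces RM to be normal to DM and the tangent condition forces RK to be normal to KW, with radius 10.3, so the center R sits 10.3 in from both sides at R = (-44.2, -21.1). That places the tangent points at M = (-54.5, -21.1) on DM and K = (-44.2, -31.4) on KW. Then |UM| = |M − U| = 58.4.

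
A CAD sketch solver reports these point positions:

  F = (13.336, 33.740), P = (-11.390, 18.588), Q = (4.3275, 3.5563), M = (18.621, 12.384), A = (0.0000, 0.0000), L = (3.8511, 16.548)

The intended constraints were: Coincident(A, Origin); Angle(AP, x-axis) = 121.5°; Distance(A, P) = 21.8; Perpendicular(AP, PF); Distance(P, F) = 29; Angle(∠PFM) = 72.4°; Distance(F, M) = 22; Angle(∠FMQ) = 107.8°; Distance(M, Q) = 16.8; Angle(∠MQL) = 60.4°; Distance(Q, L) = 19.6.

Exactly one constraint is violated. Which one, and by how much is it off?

Distance(Q, L) = 19.6 — off by 6.60.

A = (0.00, 0.00) ✓; AP at 121.5° ✓; |AP| = 21.80 ✓; ∠(AP, PF) = 90.00° ✓; |PF| = 29.00 ✓; ∠PFM = 72.40° ✓; |FM| = 22.00 ✓; ∠FMQ = 107.8° ✓; |MQ| = 16.80 ✓; ∠MQL = 60.40° ✓; |QL| = 13.00 ✗.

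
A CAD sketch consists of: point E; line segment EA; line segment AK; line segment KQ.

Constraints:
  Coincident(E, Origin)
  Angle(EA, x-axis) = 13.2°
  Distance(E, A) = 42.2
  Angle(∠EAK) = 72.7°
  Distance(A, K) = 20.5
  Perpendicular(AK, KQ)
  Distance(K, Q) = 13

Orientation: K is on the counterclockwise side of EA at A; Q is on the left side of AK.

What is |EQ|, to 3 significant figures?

28.4

E is at the origin; EA runs at 13.2° with length 42.2, so A = 42.2·(cos 13.2°, sin 13.2°) = (41.1, 9.64). ∠EAK = 72.7°, so AK runs at 13.2° + (180° − 72.7°) = 120° from the x-axis; with |AK| = 20.5, K = A + 20.5·(cos 120°, sin 120°) = (30.7, 27.3). The perpendicularity gives KQ at right angles to AK; with |KQ| = 13.0 on the left of AK, Q = K + 13.0·(-0.862, -0.508) = (19.5, 20.7). Then |EQ| = |Q − E| = 28.4.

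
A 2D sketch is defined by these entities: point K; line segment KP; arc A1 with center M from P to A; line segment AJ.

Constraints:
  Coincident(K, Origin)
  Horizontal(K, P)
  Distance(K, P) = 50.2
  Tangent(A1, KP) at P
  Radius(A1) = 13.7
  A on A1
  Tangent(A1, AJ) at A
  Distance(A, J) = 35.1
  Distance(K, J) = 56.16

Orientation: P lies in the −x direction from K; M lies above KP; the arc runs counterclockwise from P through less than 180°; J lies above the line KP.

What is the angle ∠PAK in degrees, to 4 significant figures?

121.4°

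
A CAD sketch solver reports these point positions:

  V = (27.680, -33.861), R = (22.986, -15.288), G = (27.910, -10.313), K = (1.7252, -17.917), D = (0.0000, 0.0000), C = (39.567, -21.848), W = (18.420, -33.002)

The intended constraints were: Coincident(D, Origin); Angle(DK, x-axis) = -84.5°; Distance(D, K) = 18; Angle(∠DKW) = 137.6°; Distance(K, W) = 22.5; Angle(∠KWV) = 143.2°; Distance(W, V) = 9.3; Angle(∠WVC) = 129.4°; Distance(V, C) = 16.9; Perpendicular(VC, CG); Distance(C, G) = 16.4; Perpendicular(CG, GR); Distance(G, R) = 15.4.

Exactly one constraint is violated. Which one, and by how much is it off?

Distance(G, R) = 15.4 — off by 8.40.

D = (0.00, 0.00) ✓; DK at -84.50° ✓; |DK| = 18.00 ✓; ∠DKW = 137.6° ✓; |KW| = 22.50 ✓; ∠KWV = 143.2° ✓; |WV| = 9.300 ✓; ∠WVC = 129.4° ✓; |VC| = 16.90 ✓; ∠(VC, CG) = 90.00° ✓; |CG| = 16.40 ✓; ∠(CG, GR) = 89.99° ✓; |GR| = 7.000 ✗.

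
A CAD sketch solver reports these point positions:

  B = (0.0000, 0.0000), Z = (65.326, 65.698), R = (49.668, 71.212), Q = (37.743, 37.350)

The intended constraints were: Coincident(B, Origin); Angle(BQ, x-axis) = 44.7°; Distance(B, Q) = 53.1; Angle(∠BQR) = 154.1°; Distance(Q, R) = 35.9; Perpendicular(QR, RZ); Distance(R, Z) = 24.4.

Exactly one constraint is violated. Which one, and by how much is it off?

Distance(R, Z) = 24.4 — off by 7.80.

B = (0.00, 0.00) ✓; BQ at 44.70° ✓; |BQ| = 53.10 ✓; ∠BQR = 154.1° ✓; |QR| = 35.90 ✓; ∠(QR, RZ) = 90.00° ✓; |RZ| = 16.60 ✗.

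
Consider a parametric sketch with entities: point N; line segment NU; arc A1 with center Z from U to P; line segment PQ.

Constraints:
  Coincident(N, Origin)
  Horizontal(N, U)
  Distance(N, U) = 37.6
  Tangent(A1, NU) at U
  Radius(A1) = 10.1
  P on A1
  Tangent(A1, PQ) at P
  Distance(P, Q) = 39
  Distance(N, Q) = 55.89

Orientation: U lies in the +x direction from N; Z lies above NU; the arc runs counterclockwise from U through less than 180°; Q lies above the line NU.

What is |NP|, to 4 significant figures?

48.77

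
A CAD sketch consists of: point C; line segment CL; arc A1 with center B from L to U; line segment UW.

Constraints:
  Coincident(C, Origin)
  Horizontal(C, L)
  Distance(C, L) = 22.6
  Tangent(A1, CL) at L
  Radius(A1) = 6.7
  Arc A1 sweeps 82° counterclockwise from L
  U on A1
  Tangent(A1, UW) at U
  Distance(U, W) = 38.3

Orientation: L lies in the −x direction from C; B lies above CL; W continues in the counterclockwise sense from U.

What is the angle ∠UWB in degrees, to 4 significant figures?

9.923°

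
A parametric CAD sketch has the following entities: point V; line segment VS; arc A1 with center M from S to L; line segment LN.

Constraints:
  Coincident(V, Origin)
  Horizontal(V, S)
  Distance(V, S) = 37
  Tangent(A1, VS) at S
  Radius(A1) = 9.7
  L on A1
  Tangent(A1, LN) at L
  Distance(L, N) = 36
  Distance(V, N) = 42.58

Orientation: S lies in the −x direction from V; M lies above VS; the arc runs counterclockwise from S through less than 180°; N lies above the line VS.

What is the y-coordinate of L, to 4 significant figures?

6.224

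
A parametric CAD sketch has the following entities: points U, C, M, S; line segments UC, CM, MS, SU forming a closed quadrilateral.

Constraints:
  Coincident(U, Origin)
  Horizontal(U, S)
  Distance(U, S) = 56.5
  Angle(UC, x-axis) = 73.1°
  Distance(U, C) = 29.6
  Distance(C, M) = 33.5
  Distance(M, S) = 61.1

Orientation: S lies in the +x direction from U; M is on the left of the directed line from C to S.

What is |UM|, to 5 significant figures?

62.030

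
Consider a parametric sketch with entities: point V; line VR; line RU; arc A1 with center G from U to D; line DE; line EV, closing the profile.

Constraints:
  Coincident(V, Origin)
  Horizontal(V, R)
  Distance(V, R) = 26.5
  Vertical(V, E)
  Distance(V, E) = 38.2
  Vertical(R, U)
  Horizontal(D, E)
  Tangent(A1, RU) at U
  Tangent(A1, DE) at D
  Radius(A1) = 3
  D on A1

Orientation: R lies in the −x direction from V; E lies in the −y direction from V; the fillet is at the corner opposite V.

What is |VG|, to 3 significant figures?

42.3

VE is vertical with |VE| = 38.2 and E on the −y side, so E = (0.00, -38.2). The virtual corner opposite V is at (-26.5, -38.2). Tangency of A1 to RU means the radius GU is perpendicular to RU and since A1 is tangent to DE there, GD ⟂ DE, with radius 3.0, so the center G sits 3.0 in from both sides at G = (-23.5, -35.2). Then |VG| = |G − V| = 42.3.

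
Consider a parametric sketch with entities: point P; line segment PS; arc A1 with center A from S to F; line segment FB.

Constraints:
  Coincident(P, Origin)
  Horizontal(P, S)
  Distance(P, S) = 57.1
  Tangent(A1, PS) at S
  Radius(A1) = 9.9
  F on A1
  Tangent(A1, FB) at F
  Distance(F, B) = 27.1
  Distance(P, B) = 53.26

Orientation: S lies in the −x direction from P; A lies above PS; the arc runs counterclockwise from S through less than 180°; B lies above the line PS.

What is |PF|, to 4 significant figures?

48.08

P is at the origin; P and S share the same y with |PS| = 57.1 and S on the −x side, so S = (-57.10, 0.000). Since A1 is tangent to PS there, AS ⟂ PS, so A = S + (0, 9.9) = (-57.10, 9.900). Since AF ⟂ FB (tangency), |AB| = √(9.9² + 27.1²) = 28.85 regardless of where F sits on A1. So B lies on both circle(P, 53.26) and circle(A, 28.85); the above-PS intersection is B = (-41.08, 33.90). F is the foot of the tangent from B: F = (-47.48, 7.562).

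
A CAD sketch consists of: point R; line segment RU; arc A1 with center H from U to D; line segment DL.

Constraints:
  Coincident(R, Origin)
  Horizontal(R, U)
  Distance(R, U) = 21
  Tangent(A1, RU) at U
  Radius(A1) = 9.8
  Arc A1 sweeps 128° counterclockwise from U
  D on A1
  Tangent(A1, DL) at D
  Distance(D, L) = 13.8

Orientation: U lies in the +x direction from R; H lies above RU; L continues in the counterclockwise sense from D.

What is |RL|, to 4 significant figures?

33.50

On A1, U sits at bearing -90° from H; a 128° counterclockwise sweep puts D at bearing 38°, so D = H + 9.8·(cos 38°, sin 38°) = (28.72, 15.83). Since A1 is tangent to DL there, HD ⟂ DL, so DL runs along (−sin 38°, cos 38°); with |DL| = 13.8, L = (20.23, 26.71). Then |RL| = |L − R| = 33.50.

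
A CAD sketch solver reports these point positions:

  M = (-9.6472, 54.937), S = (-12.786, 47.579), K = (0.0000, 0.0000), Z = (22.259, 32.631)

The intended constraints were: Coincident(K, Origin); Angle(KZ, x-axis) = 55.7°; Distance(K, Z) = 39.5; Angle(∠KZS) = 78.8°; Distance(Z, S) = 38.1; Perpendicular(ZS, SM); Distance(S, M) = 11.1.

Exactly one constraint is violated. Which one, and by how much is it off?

Distance(S, M) = 11.1 — off by 3.10.

K = (0.00, 0.00) ✓; KZ at 55.70° ✓; |KZ| = 39.50 ✓; ∠KZS = 78.80° ✓; |ZS| = 38.10 ✓; ∠(ZS, SM) = 90.00° ✓; |SM| = 8.000 ✗.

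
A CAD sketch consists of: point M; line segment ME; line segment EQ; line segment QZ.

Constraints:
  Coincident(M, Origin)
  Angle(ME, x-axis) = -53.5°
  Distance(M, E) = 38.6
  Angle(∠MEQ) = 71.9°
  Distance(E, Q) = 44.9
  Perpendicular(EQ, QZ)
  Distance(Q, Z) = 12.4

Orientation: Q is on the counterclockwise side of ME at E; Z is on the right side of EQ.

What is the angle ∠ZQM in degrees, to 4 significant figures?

138.1°

∠MEQ = 71.9°, so EQ runs at -53.5° + (180° − 71.9°) = 54.60° from the x-axis; with |EQ| = 44.9, Q = E + 44.9·(cos 54.60°, sin 54.60°) = (48.97, 5.570). The perpendicularity gives QZ at right angles to EQ; with |QZ| = 12.4 on the right of EQ, Z = Q + 12.4·(0.8151, -0.5793) = (59.08, -1.613). Then cos ∠ZQM = QZ·QM / (|QZ||QM|), giving 138.1°.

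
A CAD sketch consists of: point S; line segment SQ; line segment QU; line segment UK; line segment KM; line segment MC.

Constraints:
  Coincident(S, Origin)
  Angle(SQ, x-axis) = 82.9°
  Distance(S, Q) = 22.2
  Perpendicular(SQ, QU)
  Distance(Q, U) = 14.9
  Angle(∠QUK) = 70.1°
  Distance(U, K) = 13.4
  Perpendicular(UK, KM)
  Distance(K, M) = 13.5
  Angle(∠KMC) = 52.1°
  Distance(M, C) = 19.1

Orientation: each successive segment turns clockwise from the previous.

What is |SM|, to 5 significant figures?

14.389

∠QUK = 70.1° gives UK at -117.00° from the x-axis; with |UK| = 13.4, K = (11.446, 8.2486). UK is perpendicular to KM, so KM runs at 153.00°; with |KM| = 13.5, M = (-0.58236, 14.377). Then |SM| = |M − S| = 14.389.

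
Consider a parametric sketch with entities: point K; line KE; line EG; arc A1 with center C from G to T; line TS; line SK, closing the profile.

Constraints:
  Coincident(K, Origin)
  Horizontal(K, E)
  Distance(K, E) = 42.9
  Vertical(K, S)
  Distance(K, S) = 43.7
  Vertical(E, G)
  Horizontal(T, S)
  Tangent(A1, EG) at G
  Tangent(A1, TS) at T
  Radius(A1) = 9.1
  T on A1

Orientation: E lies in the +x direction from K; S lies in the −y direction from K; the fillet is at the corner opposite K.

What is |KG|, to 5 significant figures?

55.114

K is at the origin; KE is horizontal with |KE| = 42.9 and E on the +x side, so E = (42.900, 0.0000). K and S share the same x with |KS| = 43.7 and S on the −y side, so S = (0.0000, -43.700). The virtual corner opposite K is at (42.900, -43.700). A1 meets EG tangentially, so CG is at right angles to EG and the tangent condition forces CT to be normal to TS, with radius 9.1, so the center C sits 9.1 in from both sides at C = (33.800, -34.600). That places the tangent points at G = (42.900, -34.600) on EG and T = (33.800, -43.700) on TS. Then |KG| = |G − K| = 55.114.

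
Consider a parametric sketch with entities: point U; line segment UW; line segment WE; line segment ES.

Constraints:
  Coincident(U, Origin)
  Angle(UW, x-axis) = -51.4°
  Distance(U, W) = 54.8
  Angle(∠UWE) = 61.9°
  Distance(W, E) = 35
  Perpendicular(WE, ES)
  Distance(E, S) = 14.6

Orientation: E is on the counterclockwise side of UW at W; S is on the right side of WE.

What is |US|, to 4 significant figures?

63.61

U is at the origin; UW runs at -51.4° with length 54.8, so W = 54.8·(cos -51.4°, sin -51.4°) = (34.19, -42.83). ∠UWE = 61.9°, so WE runs at -51.4° + (180° − 61.9°) = 66.70° from the x-axis; with |WE| = 35.0, E = W + 35.0·(cos 66.70°, sin 66.70°) = (48.03, -10.68). WE is perpendicular to ES; with |ES| = 14.6 on the right of WE, S = E + 14.6·(0.9184, -0.3955) = (61.44, -16.46). Then |US| = |S − U| = 63.61.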